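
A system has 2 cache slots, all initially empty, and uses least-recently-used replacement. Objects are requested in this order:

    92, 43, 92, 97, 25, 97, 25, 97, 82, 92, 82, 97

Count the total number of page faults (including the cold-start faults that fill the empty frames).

7

92 -> fault, frames [92]
43 -> fault, frames [92, 43]
92 -> hit
97 -> fault, evict 43, frames [92, 97]
25 -> fault, evict 92, frames [97, 25]
97 -> hit
25 -> hit
97 -> hit
82 -> fault, evict 25, frames [97, 82]
92 -> fault, evict 97, frames [82, 92]
82 -> hit
97 -> fault, evict 92, frames [82, 97]
Page faults: 7.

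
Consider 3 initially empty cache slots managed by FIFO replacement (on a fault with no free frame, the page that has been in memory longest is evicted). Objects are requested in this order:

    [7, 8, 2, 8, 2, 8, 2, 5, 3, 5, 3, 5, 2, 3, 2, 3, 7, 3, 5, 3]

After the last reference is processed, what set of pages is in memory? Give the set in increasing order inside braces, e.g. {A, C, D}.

7: fault, frames [7]
8: fault, frames [7, 8]
2: fault, frames [7, 8, 2]
8: hit
2: hit
8: hit
2: hit
5: fault, evict 7, frames [8, 2, 5]
3: fault, evict 8, frames [2, 5, 3]
5: hit
3: hit
5: hit
2: hit
3: hit
2: hit
3: hit
7: fault, evict 2, frames [5, 3, 7]
3: hit
5: hit
3: hit

{3, 5, 7}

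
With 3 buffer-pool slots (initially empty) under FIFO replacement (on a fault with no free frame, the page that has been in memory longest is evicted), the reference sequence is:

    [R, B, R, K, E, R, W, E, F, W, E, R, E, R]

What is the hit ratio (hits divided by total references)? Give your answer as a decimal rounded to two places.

0.36

R → miss, frames (R)
B → miss, frames (R B)
R → hit
K → miss, frames (R B K)
E → miss, evict R, frames (B K E)
R → miss, evict B, frames (K E R)
W → miss, evict K, frames (E R W)
E → hit
F → miss, evict E, frames (R W F)
W → hit
E → miss, evict R, frames (W F E)
R → miss, evict W, frames (F E R)
E → hit
R → hit
Hits: 5 of 14 references → 5/14 = 0.3571.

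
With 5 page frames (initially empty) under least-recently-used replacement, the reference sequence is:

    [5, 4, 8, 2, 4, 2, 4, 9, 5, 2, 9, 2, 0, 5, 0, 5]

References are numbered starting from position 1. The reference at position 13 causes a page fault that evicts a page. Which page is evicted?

8

pos 1: 5: fault, frames (5)
pos 2: 4: fault, frames (5 4)
pos 3: 8: fault, frames (5 4 8)
pos 4: 2: fault, frames (5 4 8 2)
pos 5: 4: hit
pos 6: 2: hit
pos 7: 4: hit
pos 8: 9: fault, frames (5 8 2 4 9)
pos 9: 5: hit
pos 10: 2: hit
pos 11: 9: hit
pos 12: 2: hit
pos 13: 0: fault, evict 8, frames (4 5 9 2 0)
At position 13, page 8 is evicted.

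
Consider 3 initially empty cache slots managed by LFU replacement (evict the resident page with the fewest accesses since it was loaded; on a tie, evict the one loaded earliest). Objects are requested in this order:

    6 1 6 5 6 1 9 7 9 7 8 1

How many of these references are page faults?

8

6: fault, frames {6}
1: fault, frames {6,1}
6: hit
5: fault, frames {6,1,5}
6: hit
1: hit
9: fault, evict 5, frames {6,1,9}
7: fault, evict 9, frames {6,1,7}
9: fault, evict 7, frames {6,1,9}
7: fault, evict 9, frames {6,1,7}
8: fault, evict 7, frames {6,1,8}
1: hit
Page faults: 8.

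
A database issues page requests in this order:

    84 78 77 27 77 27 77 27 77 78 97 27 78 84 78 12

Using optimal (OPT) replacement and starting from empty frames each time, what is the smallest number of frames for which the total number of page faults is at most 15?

f=1: 16 faults
f=2: 9 faults
f=3: 7 faults
f=4: 6 faults
f=5: 6 faults
f=6: 6 faults
Smallest f with faults ≤ 15 is 2.

2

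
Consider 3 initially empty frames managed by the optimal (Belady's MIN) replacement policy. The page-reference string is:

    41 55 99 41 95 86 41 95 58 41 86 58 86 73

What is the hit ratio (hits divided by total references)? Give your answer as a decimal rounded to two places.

0.50

41 → miss, frames (41)
55 → miss, frames (41 55)
99 → miss, frames (41 55 99)
41 → hit
95 → miss, evict 99, frames (41 55 95)
86 → miss, evict 55, frames (41 95 86)
41 → hit
95 → hit
58 → miss, evict 95, frames (41 86 58)
41 → hit
86 → hit
58 → hit
86 → hit
73 → miss, evict 58, frames (41 86 73)
Hits: 7 of 14 references → 7/14 = 0.5000.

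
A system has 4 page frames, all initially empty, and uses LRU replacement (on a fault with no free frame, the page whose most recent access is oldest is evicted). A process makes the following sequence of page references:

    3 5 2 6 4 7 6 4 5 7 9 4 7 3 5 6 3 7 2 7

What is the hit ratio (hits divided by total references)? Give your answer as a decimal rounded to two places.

3 → miss, frames (3)
5 → miss, frames (3 5)
2 → miss, frames (3 5 2)
6 → miss, frames (3 5 2 6)
4 → miss, evict 3, frames (5 2 6 4)
7 → miss, evict 5, frames (2 6 4 7)
6 → hit
4 → hit
5 → miss, evict 2, frames (7 6 4 5)
7 → hit
9 → miss, evict 6, frames (4 5 7 9)
4 → hit
7 → hit
3 → miss, evict 5, frames (9 4 7 3)
5 → miss, evict 9, frames (4 7 3 5)
6 → miss, evict 4, frames (7 3 5 6)
3 → hit
7 → hit
2 → miss, evict 5, frames (6 3 7 2)
7 → hit
Hits: 8 of 20 references → 8/20 = 0.4000.

0.40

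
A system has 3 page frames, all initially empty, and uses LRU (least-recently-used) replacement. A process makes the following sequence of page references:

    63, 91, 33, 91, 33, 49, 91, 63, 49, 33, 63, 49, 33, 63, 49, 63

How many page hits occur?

10

63 → miss, frames [63]
91 → miss, frames [63, 91]
33 → miss, frames [63, 91, 33]
91 → hit
33 → hit
49 → miss, evict 63, frames [91, 33, 49]
91 → hit
63 → miss, evict 33, frames [49, 91, 63]
49 → hit
33 → miss, evict 91, frames [63, 49, 33]
63 → hit
49 → hit
33 → hit
63 → hit
49 → hit
63 → hit
Hits: 10.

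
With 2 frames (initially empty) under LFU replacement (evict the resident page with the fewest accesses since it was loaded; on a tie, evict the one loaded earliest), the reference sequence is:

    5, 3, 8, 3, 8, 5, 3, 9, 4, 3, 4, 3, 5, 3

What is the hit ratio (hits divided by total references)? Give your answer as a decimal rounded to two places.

5 -> fault, frames {5}
3 -> fault, frames {5,3}
8 -> fault, evict 5, frames {3,8}
3 -> hit
8 -> hit
5 -> fault, evict 3, frames {8,5}
3 -> fault, evict 5, frames {8,3}
9 -> fault, evict 3, frames {8,9}
4 -> fault, evict 9, frames {8,4}
3 -> fault, evict 4, frames {8,3}
4 -> fault, evict 3, frames {8,4}
3 -> fault, evict 4, frames {8,3}
5 -> fault, evict 3, frames {8,5}
3 -> fault, evict 5, frames {8,3}
Hits: 2 of 14 references → 2/14 = 0.1429.

0.14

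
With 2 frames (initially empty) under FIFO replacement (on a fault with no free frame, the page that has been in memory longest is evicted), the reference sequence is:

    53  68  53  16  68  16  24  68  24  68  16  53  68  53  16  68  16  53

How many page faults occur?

10

53 -> fault, frames [53]
68 -> fault, frames [53, 68]
53 -> hit
16 -> fault, evict 53, frames [68, 16]
68 -> hit
16 -> hit
24 -> fault, evict 68, frames [16, 24]
68 -> fault, evict 16, frames [24, 68]
24 -> hit
68 -> hit
16 -> fault, evict 24, frames [68, 16]
53 -> fault, evict 68, frames [16, 53]
68 -> fault, evict 16, frames [53, 68]
53 -> hit
16 -> fault, evict 53, frames [68, 16]
68 -> hit
16 -> hit
53 -> fault, evict 68, frames [16, 53]
Page faults: 10.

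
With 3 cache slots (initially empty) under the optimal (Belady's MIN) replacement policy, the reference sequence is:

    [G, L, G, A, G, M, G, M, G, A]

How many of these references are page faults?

G → fault, frames [G]
L → fault, frames [G, L]
G → hit
A → fault, frames [G, L, A]
G → hit
M → fault, evict L, frames [G, A, M]
G → hit
M → hit
G → hit
A → hit
Page faults: 4.

4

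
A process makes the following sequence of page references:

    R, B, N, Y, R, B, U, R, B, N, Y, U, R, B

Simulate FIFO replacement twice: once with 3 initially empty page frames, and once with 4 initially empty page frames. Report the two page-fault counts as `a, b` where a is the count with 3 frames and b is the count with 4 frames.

11, 12

3 frames: F F F F F F F . . F F . F F → 11 faults.
4 frames: F F F F . . F F F F F F F F → 12 faults.
12 > 11: adding a frame increased faults — Belady's anomaly.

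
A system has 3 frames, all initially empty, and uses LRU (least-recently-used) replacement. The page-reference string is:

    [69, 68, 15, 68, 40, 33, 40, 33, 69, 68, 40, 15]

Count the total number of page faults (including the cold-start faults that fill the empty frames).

9

69 -> fault, frames (69)
68 -> fault, frames (69 68)
15 -> fault, frames (69 68 15)
68 -> hit
40 -> fault, evict 69, frames (15 68 40)
33 -> fault, evict 15, frames (68 40 33)
40 -> hit
33 -> hit
69 -> fault, evict 68, frames (40 33 69)
68 -> fault, evict 40, frames (33 69 68)
40 -> fault, evict 33, frames (69 68 40)
15 -> fault, evict 69, frames (68 40 15)
Page faults: 9.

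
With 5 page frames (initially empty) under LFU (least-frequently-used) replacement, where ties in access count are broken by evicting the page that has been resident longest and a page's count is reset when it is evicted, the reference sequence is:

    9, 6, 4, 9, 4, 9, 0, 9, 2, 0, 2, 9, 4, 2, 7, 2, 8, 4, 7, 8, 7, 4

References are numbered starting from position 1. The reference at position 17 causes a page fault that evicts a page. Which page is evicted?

pos 1: 9 -> fault, frames {9}
pos 2: 6 -> fault, frames {9,6}
pos 3: 4 -> fault, frames {9,6,4}
pos 4: 9 -> hit
pos 5: 4 -> hit
pos 6: 9 -> hit
pos 7: 0 -> fault, frames {9,6,4,0}
pos 8: 9 -> hit
pos 9: 2 -> fault, frames {9,6,4,0,2}
pos 10: 0 -> hit
pos 11: 2 -> hit
pos 12: 9 -> hit
pos 13: 4 -> hit
pos 14: 2 -> hit
pos 15: 7 -> fault, evict 6, frames {9,4,0,2,7}
pos 16: 2 -> hit
pos 17: 8 -> fault, evict 7, frames {9,4,0,2,8}
At position 17, page 7 is evicted.

7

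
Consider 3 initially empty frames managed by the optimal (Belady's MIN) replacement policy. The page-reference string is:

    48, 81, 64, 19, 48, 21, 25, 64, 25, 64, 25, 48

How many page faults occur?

6

48 -> fault, frames (48)
81 -> fault, frames (48 81)
64 -> fault, frames (48 81 64)
19 -> fault, evict 81, frames (48 64 19)
48 -> hit
21 -> fault, evict 19, frames (48 64 21)
25 -> fault, evict 21, frames (48 64 25)
64 -> hit
25 -> hit
64 -> hit
25 -> hit
48 -> hit
Page faults: 6.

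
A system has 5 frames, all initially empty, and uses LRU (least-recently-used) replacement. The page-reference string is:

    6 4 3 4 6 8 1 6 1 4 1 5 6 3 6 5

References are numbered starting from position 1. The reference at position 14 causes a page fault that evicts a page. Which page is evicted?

pos 1: 6: miss, frames (6)
pos 2: 4: miss, frames (6 4)
pos 3: 3: miss, frames (6 4 3)
pos 4: 4: hit
pos 5: 6: hit
pos 6: 8: miss, frames (3 4 6 8)
pos 7: 1: miss, frames (3 4 6 8 1)
pos 8: 6: hit
pos 9: 1: hit
pos 10: 4: hit
pos 11: 1: hit
pos 12: 5: miss, evict 3, frames (8 6 4 1 5)
pos 13: 6: hit
pos 14: 3: miss, evict 8, frames (4 1 5 6 3)
At position 14, page 8 is evicted.

8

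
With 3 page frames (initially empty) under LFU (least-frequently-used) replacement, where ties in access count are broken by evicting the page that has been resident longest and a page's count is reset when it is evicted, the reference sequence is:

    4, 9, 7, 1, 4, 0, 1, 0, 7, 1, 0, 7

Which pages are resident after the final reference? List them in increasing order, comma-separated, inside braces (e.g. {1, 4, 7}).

{0, 1, 7}

4 -> miss, frames (4)
9 -> miss, frames (4 9)
7 -> miss, frames (4 9 7)
1 -> miss, evict 4, frames (9 7 1)
4 -> miss, evict 9, frames (7 1 4)
0 -> miss, evict 7, frames (1 4 0)
1 -> hit
0 -> hit
7 -> miss, evict 4, frames (1 0 7)
1 -> hit
0 -> hit
7 -> hit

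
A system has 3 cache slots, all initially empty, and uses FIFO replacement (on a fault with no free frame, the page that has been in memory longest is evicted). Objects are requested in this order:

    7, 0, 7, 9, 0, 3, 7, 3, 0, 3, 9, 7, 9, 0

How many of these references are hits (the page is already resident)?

7

7 → fault, frames (7)
0 → fault, frames (7 0)
7 → hit
9 → fault, frames (7 0 9)
0 → hit
3 → fault, evict 7, frames (0 9 3)
7 → fault, evict 0, frames (9 3 7)
3 → hit
0 → fault, evict 9, frames (3 7 0)
3 → hit
9 → fault, evict 3, frames (7 0 9)
7 → hit
9 → hit
0 → hit
Hits: 7.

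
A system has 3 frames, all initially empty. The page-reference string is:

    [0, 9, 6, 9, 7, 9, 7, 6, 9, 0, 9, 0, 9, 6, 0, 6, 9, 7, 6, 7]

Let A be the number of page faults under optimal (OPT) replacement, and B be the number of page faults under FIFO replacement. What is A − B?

-2

Under OPT: F F F . F . . . . F . . . . . . . F . . → 6 faults.
Under FIFO: F F F . F . . . . F F . . F . . . F . . → 8 faults.
A − B = 6 − 8 = -2.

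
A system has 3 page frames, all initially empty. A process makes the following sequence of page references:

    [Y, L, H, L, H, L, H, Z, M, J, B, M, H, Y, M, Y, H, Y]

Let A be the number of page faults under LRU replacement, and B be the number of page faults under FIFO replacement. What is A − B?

-1

Under LRU: F F F . . . . F F F F . F F . . . . → 9 faults.
Under FIFO: F F F . . . . F F F F . F F F . . . → 10 faults.
A − B = 9 − 10 = -1.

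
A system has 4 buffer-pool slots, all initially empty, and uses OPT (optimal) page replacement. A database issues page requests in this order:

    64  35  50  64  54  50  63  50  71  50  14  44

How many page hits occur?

64 -> fault, frames {64}
35 -> fault, frames {64,35}
50 -> fault, frames {64,35,50}
64 -> hit
54 -> fault, frames {64,35,50,54}
50 -> hit
63 -> fault, evict 54, frames {64,35,50,63}
50 -> hit
71 -> fault, evict 63, frames {64,35,50,71}
50 -> hit
14 -> fault, evict 71, frames {64,35,50,14}
44 -> fault, evict 14, frames {64,35,50,44}
Hits: 4.

4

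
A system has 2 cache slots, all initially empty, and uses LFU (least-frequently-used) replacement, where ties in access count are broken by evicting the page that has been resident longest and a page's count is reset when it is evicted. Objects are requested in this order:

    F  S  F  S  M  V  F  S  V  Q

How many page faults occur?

F -> fault, frames [F]
S -> fault, frames [F, S]
F -> hit
S -> hit
M -> fault, evict F, frames [S, M]
V -> fault, evict M, frames [S, V]
F -> fault, evict V, frames [S, F]
S -> hit
V -> fault, evict F, frames [S, V]
Q -> fault, evict V, frames [S, Q]
Page faults: 7.

7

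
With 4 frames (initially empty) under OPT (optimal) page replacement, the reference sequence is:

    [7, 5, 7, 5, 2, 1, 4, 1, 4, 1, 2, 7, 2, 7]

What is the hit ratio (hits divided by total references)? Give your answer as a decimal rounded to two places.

7 -> miss, frames (7)
5 -> miss, frames (7 5)
7 -> hit
5 -> hit
2 -> miss, frames (7 5 2)
1 -> miss, frames (7 5 2 1)
4 -> miss, evict 5, frames (7 2 1 4)
1 -> hit
4 -> hit
1 -> hit
2 -> hit
7 -> hit
2 -> hit
7 -> hit
Hits: 9 of 14 references → 9/14 = 0.6429.

0.64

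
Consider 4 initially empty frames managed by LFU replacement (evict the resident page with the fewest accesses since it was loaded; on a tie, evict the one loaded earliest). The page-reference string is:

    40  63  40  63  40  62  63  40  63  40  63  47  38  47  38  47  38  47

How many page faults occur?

40: fault, frames {40}
63: fault, frames {40,63}
40: hit
63: hit
40: hit
62: fault, frames {40,63,62}
63: hit
40: hit
63: hit
40: hit
63: hit
47: fault, frames {40,63,62,47}
38: fault, evict 62, frames {40,63,47,38}
47: hit
38: hit
47: hit
38: hit
47: hit
Page faults: 5.

5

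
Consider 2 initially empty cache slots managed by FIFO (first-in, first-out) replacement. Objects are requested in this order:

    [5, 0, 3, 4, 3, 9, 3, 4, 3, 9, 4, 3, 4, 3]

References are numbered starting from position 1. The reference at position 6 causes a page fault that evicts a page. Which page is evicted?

pos 1: 5 → miss, frames [5]
pos 2: 0 → miss, frames [5, 0]
pos 3: 3 → miss, evict 5, frames [0, 3]
pos 4: 4 → miss, evict 0, frames [3, 4]
pos 5: 3 → hit
pos 6: 9 → miss, evict 3, frames [4, 9]
At position 6, page 3 is evicted.

3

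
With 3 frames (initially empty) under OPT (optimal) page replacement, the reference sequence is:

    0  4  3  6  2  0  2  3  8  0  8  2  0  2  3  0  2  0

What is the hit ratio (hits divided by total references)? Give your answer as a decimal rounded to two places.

0: fault, frames {0}
4: fault, frames {0,4}
3: fault, frames {0,4,3}
6: fault, evict 4, frames {0,3,6}
2: fault, evict 6, frames {0,3,2}
0: hit
2: hit
3: hit
8: fault, evict 3, frames {0,2,8}
0: hit
8: hit
2: hit
0: hit
2: hit
3: fault, evict 8, frames {0,2,3}
0: hit
2: hit
0: hit
Hits: 11 of 18 references → 11/18 = 0.6111.

0.61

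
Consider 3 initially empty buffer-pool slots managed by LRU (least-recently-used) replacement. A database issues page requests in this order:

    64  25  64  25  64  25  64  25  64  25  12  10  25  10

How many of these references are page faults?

4

64 -> miss, frames {64}
25 -> miss, frames {64,25}
64 -> hit
25 -> hit
64 -> hit
25 -> hit
64 -> hit
25 -> hit
64 -> hit
25 -> hit
12 -> miss, frames {64,25,12}
10 -> miss, evict 64, frames {25,12,10}
25 -> hit
10 -> hit
Page faults: 4.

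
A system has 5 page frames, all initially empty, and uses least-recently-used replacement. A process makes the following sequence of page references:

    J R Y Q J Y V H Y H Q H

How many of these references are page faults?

6

J -> fault, frames [J]
R -> fault, frames [J, R]
Y -> fault, frames [J, R, Y]
Q -> fault, frames [J, R, Y, Q]
J -> hit
Y -> hit
V -> fault, frames [R, Q, J, Y, V]
H -> fault, evict R, frames [Q, J, Y, V, H]
Y -> hit
H -> hit
Q -> hit
H -> hit
Page faults: 6.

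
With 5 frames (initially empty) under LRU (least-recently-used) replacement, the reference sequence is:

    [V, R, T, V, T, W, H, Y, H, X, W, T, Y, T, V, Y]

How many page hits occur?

8

V → fault, frames {V}
R → fault, frames {V,R}
T → fault, frames {V,R,T}
V → hit
T → hit
W → fault, frames {R,V,T,W}
H → fault, frames {R,V,T,W,H}
Y → fault, evict R, frames {V,T,W,H,Y}
H → hit
X → fault, evict V, frames {T,W,Y,H,X}
W → hit
T → hit
Y → hit
T → hit
V → fault, evict H, frames {X,W,Y,T,V}
Y → hit
Hits: 8.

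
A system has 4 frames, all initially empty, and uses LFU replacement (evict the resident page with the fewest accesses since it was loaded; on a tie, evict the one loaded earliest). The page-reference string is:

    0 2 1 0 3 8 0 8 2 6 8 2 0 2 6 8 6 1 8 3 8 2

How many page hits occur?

0: miss, frames {0}
2: miss, frames {0,2}
1: miss, frames {0,2,1}
0: hit
3: miss, frames {0,2,1,3}
8: miss, evict 2, frames {0,1,3,8}
0: hit
8: hit
2: miss, evict 1, frames {0,3,8,2}
6: miss, evict 3, frames {0,8,2,6}
8: hit
2: hit
0: hit
2: hit
6: hit
8: hit
6: hit
1: miss, evict 2, frames {0,8,6,1}
8: hit
3: miss, evict 1, frames {0,8,6,3}
8: hit
2: miss, evict 3, frames {0,8,6,2}
Hits: 12.

12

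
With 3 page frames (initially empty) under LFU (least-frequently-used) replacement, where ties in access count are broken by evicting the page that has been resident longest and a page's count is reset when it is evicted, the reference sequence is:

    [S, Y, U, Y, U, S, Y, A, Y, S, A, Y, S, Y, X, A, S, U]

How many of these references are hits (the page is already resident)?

S -> miss, frames {S}
Y -> miss, frames {S,Y}
U -> miss, frames {S,Y,U}
Y -> hit
U -> hit
S -> hit
Y -> hit
A -> miss, evict S, frames {Y,U,A}
Y -> hit
S -> miss, evict A, frames {Y,U,S}
A -> miss, evict S, frames {Y,U,A}
Y -> hit
S -> miss, evict A, frames {Y,U,S}
Y -> hit
X -> miss, evict S, frames {Y,U,X}
A -> miss, evict X, frames {Y,U,A}
S -> miss, evict A, frames {Y,U,S}
U -> hit
Hits: 8.

8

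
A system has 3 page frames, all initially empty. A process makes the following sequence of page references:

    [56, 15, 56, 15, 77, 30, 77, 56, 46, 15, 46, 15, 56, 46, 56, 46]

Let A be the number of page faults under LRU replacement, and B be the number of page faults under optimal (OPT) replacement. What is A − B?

Under LRU: F F . . F F . F F F . . . . . . → 7 faults.
Under OPT: F F . . F F . . F F . . . . . . → 6 faults.
A − B = 7 − 6 = 1.

1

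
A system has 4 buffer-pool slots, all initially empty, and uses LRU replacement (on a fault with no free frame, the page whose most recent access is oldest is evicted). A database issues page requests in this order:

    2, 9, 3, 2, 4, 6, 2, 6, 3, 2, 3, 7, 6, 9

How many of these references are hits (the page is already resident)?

2: miss, frames (2)
9: miss, frames (2 9)
3: miss, frames (2 9 3)
2: hit
4: miss, frames (9 3 2 4)
6: miss, evict 9, frames (3 2 4 6)
2: hit
6: hit
3: hit
2: hit
3: hit
7: miss, evict 4, frames (6 2 3 7)
6: hit
9: miss, evict 2, frames (3 7 6 9)
Hits: 7.

7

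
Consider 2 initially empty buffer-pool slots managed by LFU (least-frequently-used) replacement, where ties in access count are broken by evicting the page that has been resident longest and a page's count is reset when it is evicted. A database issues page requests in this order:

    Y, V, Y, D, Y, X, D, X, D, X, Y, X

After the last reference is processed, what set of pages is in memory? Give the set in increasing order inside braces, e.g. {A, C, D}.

{X, Y}

Y: fault, frames [Y]
V: fault, frames [Y, V]
Y: hit
D: fault, evict V, frames [Y, D]
Y: hit
X: fault, evict D, frames [Y, X]
D: fault, evict X, frames [Y, D]
X: fault, evict D, frames [Y, X]
D: fault, evict X, frames [Y, D]
X: fault, evict D, frames [Y, X]
Y: hit
X: hit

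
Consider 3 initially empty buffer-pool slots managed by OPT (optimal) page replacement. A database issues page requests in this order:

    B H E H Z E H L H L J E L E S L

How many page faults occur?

B -> miss, frames (B)
H -> miss, frames (B H)
E -> miss, frames (B H E)
H -> hit
Z -> miss, evict B, frames (H E Z)
E -> hit
H -> hit
L -> miss, evict Z, frames (H E L)
H -> hit
L -> hit
J -> miss, evict H, frames (E L J)
E -> hit
L -> hit
E -> hit
S -> miss, evict J, frames (E L S)
L -> hit
Page faults: 7.

7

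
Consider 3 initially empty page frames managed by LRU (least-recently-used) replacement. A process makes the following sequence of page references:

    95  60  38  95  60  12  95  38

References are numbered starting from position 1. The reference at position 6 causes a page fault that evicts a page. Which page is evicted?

38

pos 1: 95: miss, frames (95)
pos 2: 60: miss, frames (95 60)
pos 3: 38: miss, frames (95 60 38)
pos 4: 95: hit
pos 5: 60: hit
pos 6: 12: miss, evict 38, frames (95 60 12)
At position 6, page 38 is evicted.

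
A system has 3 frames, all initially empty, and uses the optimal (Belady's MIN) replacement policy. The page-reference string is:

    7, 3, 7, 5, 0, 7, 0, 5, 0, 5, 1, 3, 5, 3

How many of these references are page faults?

6

7 → fault, frames (7)
3 → fault, frames (7 3)
7 → hit
5 → fault, frames (7 3 5)
0 → fault, evict 3, frames (7 5 0)
7 → hit
0 → hit
5 → hit
0 → hit
5 → hit
1 → fault, evict 0, frames (7 5 1)
3 → fault, evict 1, frames (7 5 3)
5 → hit
3 → hit
Page faults: 6.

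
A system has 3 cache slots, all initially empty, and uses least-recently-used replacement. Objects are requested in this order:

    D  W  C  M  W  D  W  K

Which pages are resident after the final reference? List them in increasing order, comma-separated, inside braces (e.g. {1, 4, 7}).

D → fault, frames (D)
W → fault, frames (D W)
C → fault, frames (D W C)
M → fault, evict D, frames (W C M)
W → hit
D → fault, evict C, frames (M W D)
W → hit
K → fault, evict M, frames (D W K)

{D, K, W}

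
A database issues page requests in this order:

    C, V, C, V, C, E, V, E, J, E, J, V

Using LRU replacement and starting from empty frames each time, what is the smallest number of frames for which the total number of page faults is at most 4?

3

f=1: 12 faults
f=2: 6 faults
f=3: 4 faults
f=4: 4 faults
Smallest f with faults ≤ 4 is 3.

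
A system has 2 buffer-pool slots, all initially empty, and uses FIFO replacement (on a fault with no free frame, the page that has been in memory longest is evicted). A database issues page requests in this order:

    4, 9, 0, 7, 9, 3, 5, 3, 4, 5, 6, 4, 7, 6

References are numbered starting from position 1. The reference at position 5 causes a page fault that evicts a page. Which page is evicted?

0

pos 1: 4: miss, frames {4}
pos 2: 9: miss, frames {4,9}
pos 3: 0: miss, evict 4, frames {9,0}
pos 4: 7: miss, evict 9, frames {0,7}
pos 5: 9: miss, evict 0, frames {7,9}
At position 5, page 0 is evicted.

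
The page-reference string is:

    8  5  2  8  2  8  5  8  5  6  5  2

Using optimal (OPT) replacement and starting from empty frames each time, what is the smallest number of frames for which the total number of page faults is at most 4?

3

f=1: 12 faults
f=2: 6 faults
f=3: 4 faults
f=4: 4 faults
Smallest f with faults ≤ 4 is 3.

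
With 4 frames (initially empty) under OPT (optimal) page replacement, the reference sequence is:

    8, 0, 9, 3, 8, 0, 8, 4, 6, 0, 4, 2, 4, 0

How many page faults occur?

8 -> fault, frames {8}
0 -> fault, frames {8,0}
9 -> fault, frames {8,0,9}
3 -> fault, frames {8,0,9,3}
8 -> hit
0 -> hit
8 -> hit
4 -> fault, evict 3, frames {8,0,9,4}
6 -> fault, evict 9, frames {8,0,4,6}
0 -> hit
4 -> hit
2 -> fault, evict 6, frames {8,0,4,2}
4 -> hit
0 -> hit
Page faults: 7.

7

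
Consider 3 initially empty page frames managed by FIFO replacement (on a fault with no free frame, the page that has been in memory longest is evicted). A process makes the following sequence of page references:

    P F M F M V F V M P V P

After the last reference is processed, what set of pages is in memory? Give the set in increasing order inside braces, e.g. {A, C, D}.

{M, P, V}

P: fault, frames [P]
F: fault, frames [P, F]
M: fault, frames [P, F, M]
F: hit
M: hit
V: fault, evict P, frames [F, M, V]
F: hit
V: hit
M: hit
P: fault, evict F, frames [M, V, P]
V: hit
P: hit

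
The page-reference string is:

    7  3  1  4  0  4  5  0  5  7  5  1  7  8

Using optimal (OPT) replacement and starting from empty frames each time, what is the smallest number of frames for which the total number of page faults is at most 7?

f=1: 14 faults
f=2: 9 faults
f=3: 8 faults
f=4: 7 faults
f=5: 7 faults
f=6: 7 faults
f=7: 7 faults
Smallest f with faults ≤ 7 is 4.

4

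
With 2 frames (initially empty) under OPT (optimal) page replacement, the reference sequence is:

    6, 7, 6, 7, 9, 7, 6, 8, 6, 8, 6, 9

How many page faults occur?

6: miss, frames (6)
7: miss, frames (6 7)
6: hit
7: hit
9: miss, evict 6, frames (7 9)
7: hit
6: miss, evict 7, frames (9 6)
8: miss, evict 9, frames (6 8)
6: hit
8: hit
6: hit
9: miss, evict 8, frames (6 9)
Page faults: 6.

6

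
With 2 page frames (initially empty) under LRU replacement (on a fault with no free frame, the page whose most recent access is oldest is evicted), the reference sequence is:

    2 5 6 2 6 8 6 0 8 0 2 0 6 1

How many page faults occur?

2 -> fault, frames {2}
5 -> fault, frames {2,5}
6 -> fault, evict 2, frames {5,6}
2 -> fault, evict 5, frames {6,2}
6 -> hit
8 -> fault, evict 2, frames {6,8}
6 -> hit
0 -> fault, evict 8, frames {6,0}
8 -> fault, evict 6, frames {0,8}
0 -> hit
2 -> fault, evict 8, frames {0,2}
0 -> hit
6 -> fault, evict 2, frames {0,6}
1 -> fault, evict 0, frames {6,1}
Page faults: 10.

10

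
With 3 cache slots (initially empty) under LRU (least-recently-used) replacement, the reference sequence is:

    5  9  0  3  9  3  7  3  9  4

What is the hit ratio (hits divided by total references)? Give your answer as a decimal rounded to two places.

5 → miss, frames {5}
9 → miss, frames {5,9}
0 → miss, frames {5,9,0}
3 → miss, evict 5, frames {9,0,3}
9 → hit
3 → hit
7 → miss, evict 0, frames {9,3,7}
3 → hit
9 → hit
4 → miss, evict 7, frames {3,9,4}
Hits: 4 of 10 references → 4/10 = 0.4000.

0.40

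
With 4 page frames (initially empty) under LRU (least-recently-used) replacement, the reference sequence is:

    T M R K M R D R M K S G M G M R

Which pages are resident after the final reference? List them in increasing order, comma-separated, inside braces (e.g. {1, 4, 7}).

T → miss, frames (T)
M → miss, frames (T M)
R → miss, frames (T M R)
K → miss, frames (T M R K)
M → hit
R → hit
D → miss, evict T, frames (K M R D)
R → hit
M → hit
K → hit
S → miss, evict D, frames (R M K S)
G → miss, evict R, frames (M K S G)
M → hit
G → hit
M → hit
R → miss, evict K, frames (S G M R)

{G, M, R, S}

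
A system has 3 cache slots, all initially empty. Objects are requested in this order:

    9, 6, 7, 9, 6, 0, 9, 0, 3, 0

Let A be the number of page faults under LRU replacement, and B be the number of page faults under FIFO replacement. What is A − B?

Under LRU: F F F . . F . . F . → 5 faults.
Under FIFO: F F F . . F F . F . → 6 faults.
A − B = 5 − 6 = -1.

-1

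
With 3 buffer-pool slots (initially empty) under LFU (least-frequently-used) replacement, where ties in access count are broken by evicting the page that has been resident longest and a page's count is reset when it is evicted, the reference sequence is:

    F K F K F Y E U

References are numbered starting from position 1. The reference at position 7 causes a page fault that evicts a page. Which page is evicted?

Y

pos 1: F → fault, frames {F}
pos 2: K → fault, frames {F,K}
pos 3: F → hit
pos 4: K → hit
pos 5: F → hit
pos 6: Y → fault, frames {F,K,Y}
pos 7: E → fault, evict Y, frames {F,K,E}
At position 7, page Y is evicted.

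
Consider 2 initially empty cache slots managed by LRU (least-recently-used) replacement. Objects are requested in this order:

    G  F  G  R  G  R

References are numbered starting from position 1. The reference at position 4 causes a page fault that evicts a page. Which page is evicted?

pos 1: G → miss, frames {G}
pos 2: F → miss, frames {G,F}
pos 3: G → hit
pos 4: R → miss, evict F, frames {G,R}
At position 4, page F is evicted.

F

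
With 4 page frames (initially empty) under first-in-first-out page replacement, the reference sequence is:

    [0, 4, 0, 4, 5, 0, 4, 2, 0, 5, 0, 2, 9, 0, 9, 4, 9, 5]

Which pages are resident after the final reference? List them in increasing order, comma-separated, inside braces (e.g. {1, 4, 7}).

0 → miss, frames [0]
4 → miss, frames [0, 4]
0 → hit
4 → hit
5 → miss, frames [0, 4, 5]
0 → hit
4 → hit
2 → miss, frames [0, 4, 5, 2]
0 → hit
5 → hit
0 → hit
2 → hit
9 → miss, evict 0, frames [4, 5, 2, 9]
0 → miss, evict 4, frames [5, 2, 9, 0]
9 → hit
4 → miss, evict 5, frames [2, 9, 0, 4]
9 → hit
5 → miss, evict 2, frames [9, 0, 4, 5]

{0, 4, 5, 9}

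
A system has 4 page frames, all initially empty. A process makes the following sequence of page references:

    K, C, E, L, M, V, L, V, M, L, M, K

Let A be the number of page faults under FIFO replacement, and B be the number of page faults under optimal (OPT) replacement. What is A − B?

Under FIFO: F F F F F F . . . . . F → 7 faults.
Under OPT: F F F F F F . . . . . . → 6 faults.
A − B = 7 − 6 = 1.

1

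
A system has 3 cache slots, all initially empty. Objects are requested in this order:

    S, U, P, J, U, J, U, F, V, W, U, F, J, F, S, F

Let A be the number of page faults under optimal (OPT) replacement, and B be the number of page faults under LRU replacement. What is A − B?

-2

Under OPT: F F F F . . . F F F . . F . F . → 9 faults.
Under LRU: F F F F . . . F F F F F F . F . → 11 faults.
A − B = 9 − 11 = -2.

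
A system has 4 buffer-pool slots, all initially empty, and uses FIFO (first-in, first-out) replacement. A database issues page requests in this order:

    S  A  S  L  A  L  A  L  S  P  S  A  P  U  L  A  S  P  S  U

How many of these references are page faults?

6

S → fault, frames {S}
A → fault, frames {S,A}
S → hit
L → fault, frames {S,A,L}
A → hit
L → hit
A → hit
L → hit
S → hit
P → fault, frames {S,A,L,P}
S → hit
A → hit
P → hit
U → fault, evict S, frames {A,L,P,U}
L → hit
A → hit
S → fault, evict A, frames {L,P,U,S}
P → hit
S → hit
U → hit
Page faults: 6.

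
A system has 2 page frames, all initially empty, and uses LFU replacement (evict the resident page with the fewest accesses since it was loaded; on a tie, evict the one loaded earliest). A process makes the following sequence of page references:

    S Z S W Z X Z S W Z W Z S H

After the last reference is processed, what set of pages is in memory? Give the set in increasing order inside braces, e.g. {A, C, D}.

{H, S}

S -> miss, frames [S]
Z -> miss, frames [S, Z]
S -> hit
W -> miss, evict Z, frames [S, W]
Z -> miss, evict W, frames [S, Z]
X -> miss, evict Z, frames [S, X]
Z -> miss, evict X, frames [S, Z]
S -> hit
W -> miss, evict Z, frames [S, W]
Z -> miss, evict W, frames [S, Z]
W -> miss, evict Z, frames [S, W]
Z -> miss, evict W, frames [S, Z]
S -> hit
H -> miss, evict Z, frames [S, H]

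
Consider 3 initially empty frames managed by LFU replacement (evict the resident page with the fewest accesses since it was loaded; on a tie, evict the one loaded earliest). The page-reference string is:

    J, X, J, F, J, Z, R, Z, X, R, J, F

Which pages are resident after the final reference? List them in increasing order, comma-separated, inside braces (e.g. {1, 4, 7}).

J -> fault, frames [J]
X -> fault, frames [J, X]
J -> hit
F -> fault, frames [J, X, F]
J -> hit
Z -> fault, evict X, frames [J, F, Z]
R -> fault, evict F, frames [J, Z, R]
Z -> hit
X -> fault, evict R, frames [J, Z, X]
R -> fault, evict X, frames [J, Z, R]
J -> hit
F -> fault, evict R, frames [J, Z, F]

{F, J, Z}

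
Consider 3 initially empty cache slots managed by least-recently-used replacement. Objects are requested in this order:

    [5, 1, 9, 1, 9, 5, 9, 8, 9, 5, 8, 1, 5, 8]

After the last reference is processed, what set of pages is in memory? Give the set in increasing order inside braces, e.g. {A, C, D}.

5 -> fault, frames [5]
1 -> fault, frames [5, 1]
9 -> fault, frames [5, 1, 9]
1 -> hit
9 -> hit
5 -> hit
9 -> hit
8 -> fault, evict 1, frames [5, 9, 8]
9 -> hit
5 -> hit
8 -> hit
1 -> fault, evict 9, frames [5, 8, 1]
5 -> hit
8 -> hit

{1, 5, 8}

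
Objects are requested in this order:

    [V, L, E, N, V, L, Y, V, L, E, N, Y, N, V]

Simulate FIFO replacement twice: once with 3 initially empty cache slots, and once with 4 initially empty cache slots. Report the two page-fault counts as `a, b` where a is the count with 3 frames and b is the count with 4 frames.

10, 11

3 frames: F F F F F F F . . F F . . F → 10 faults.
4 frames: F F F F . . F F F F F F . F → 11 faults.
11 > 10: adding a frame increased faults — Belady's anomaly.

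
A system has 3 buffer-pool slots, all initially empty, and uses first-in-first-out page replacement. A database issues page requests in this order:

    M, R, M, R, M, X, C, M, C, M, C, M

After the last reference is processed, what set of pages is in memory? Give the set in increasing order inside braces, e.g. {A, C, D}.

{C, M, X}

M → miss, frames (M)
R → miss, frames (M R)
M → hit
R → hit
M → hit
X → miss, frames (M R X)
C → miss, evict M, frames (R X C)
M → miss, evict R, frames (X C M)
C → hit
M → hit
C → hit
M → hit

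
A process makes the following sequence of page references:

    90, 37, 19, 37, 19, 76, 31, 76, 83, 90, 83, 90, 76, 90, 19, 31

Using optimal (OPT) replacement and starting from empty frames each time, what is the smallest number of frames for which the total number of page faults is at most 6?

5

f=1: 16 faults
f=2: 10 faults
f=3: 8 faults
f=4: 7 faults
f=5: 6 faults
f=6: 6 faults
Smallest f with faults ≤ 6 is 5.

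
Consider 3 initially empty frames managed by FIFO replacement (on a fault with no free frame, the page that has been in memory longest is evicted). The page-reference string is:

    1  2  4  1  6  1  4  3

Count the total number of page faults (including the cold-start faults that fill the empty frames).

6

1 -> fault, frames {1}
2 -> fault, frames {1,2}
4 -> fault, frames {1,2,4}
1 -> hit
6 -> fault, evict 1, frames {2,4,6}
1 -> fault, evict 2, frames {4,6,1}
4 -> hit
3 -> fault, evict 4, frames {6,1,3}
Page faults: 6.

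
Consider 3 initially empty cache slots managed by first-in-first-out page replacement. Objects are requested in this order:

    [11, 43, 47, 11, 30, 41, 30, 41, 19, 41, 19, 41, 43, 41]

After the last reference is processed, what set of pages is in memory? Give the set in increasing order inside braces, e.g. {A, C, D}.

{19, 41, 43}

11: fault, frames [11]
43: fault, frames [11, 43]
47: fault, frames [11, 43, 47]
11: hit
30: fault, evict 11, frames [43, 47, 30]
41: fault, evict 43, frames [47, 30, 41]
30: hit
41: hit
19: fault, evict 47, frames [30, 41, 19]
41: hit
19: hit
41: hit
43: fault, evict 30, frames [41, 19, 43]
41: hit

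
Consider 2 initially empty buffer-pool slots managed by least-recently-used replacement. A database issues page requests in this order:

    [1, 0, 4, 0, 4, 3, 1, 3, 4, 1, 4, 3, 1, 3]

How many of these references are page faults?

9

1 -> fault, frames [1]
0 -> fault, frames [1, 0]
4 -> fault, evict 1, frames [0, 4]
0 -> hit
4 -> hit
3 -> fault, evict 0, frames [4, 3]
1 -> fault, evict 4, frames [3, 1]
3 -> hit
4 -> fault, evict 1, frames [3, 4]
1 -> fault, evict 3, frames [4, 1]
4 -> hit
3 -> fault, evict 1, frames [4, 3]
1 -> fault, evict 4, frames [3, 1]
3 -> hit
Page faults: 9.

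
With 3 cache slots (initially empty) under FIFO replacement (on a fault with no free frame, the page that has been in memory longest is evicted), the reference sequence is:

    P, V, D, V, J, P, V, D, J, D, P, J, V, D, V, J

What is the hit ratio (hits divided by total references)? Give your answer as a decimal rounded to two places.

P -> miss, frames (P)
V -> miss, frames (P V)
D -> miss, frames (P V D)
V -> hit
J -> miss, evict P, frames (V D J)
P -> miss, evict V, frames (D J P)
V -> miss, evict D, frames (J P V)
D -> miss, evict J, frames (P V D)
J -> miss, evict P, frames (V D J)
D -> hit
P -> miss, evict V, frames (D J P)
J -> hit
V -> miss, evict D, frames (J P V)
D -> miss, evict J, frames (P V D)
V -> hit
J -> miss, evict P, frames (V D J)
Hits: 4 of 16 references → 4/16 = 0.2500.

0.25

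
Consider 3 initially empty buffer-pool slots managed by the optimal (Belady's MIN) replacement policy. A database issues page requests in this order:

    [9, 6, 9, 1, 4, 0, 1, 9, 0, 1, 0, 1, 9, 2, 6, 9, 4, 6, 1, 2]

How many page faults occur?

9

9 → fault, frames (9)
6 → fault, frames (9 6)
9 → hit
1 → fault, frames (9 6 1)
4 → fault, evict 6, frames (9 1 4)
0 → fault, evict 4, frames (9 1 0)
1 → hit
9 → hit
0 → hit
1 → hit
0 → hit
1 → hit
9 → hit
2 → fault, evict 0, frames (9 1 2)
6 → fault, evict 2, frames (9 1 6)
9 → hit
4 → fault, evict 9, frames (1 6 4)
6 → hit
1 → hit
2 → fault, evict 4, frames (1 6 2)
Page faults: 9.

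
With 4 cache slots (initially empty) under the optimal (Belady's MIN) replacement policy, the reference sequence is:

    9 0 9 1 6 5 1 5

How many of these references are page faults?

5

9: fault, frames (9)
0: fault, frames (9 0)
9: hit
1: fault, frames (9 0 1)
6: fault, frames (9 0 1 6)
5: fault, evict 6, frames (9 0 1 5)
1: hit
5: hit
Page faults: 5.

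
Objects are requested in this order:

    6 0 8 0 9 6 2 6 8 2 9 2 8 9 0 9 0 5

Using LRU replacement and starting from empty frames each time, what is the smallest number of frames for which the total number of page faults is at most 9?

4

f=1: 18 faults
f=2: 13 faults
f=3: 10 faults
f=4: 8 faults
f=5: 6 faults
f=6: 6 faults
Smallest f with faults ≤ 9 is 4.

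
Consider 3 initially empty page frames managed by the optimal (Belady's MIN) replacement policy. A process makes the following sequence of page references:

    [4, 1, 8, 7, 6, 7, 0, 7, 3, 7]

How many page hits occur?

4 -> miss, frames {4}
1 -> miss, frames {4,1}
8 -> miss, frames {4,1,8}
7 -> miss, evict 8, frames {4,1,7}
6 -> miss, evict 1, frames {4,7,6}
7 -> hit
0 -> miss, evict 6, frames {4,7,0}
7 -> hit
3 -> miss, evict 0, frames {4,7,3}
7 -> hit
Hits: 3.

3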